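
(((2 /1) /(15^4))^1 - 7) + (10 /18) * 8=-129373 /50625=-2.56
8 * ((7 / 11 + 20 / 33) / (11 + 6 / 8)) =1312 / 1551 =0.85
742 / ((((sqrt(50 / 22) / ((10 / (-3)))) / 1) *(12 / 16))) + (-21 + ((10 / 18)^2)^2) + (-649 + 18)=-5936 *sqrt(11) / 9 - 4277147 / 6561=-2839.40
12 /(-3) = -4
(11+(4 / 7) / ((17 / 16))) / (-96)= -1373 / 11424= -0.12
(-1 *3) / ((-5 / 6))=3.60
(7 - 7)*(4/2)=0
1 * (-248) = -248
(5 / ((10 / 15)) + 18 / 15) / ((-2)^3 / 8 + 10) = 29 / 30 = 0.97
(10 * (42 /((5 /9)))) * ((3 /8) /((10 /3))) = 85.05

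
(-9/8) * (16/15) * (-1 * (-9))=-54/5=-10.80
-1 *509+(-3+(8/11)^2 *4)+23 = -58913/121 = -486.88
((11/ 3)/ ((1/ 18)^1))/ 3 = 22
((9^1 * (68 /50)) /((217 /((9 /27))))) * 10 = 204 /1085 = 0.19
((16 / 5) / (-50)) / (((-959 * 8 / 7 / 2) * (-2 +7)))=2 / 85625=0.00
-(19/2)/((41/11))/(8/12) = -627/164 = -3.82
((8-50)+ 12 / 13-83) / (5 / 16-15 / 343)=-8852144 / 19175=-461.65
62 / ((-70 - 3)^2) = 62 / 5329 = 0.01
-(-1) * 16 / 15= 16 / 15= 1.07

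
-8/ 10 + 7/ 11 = -9/ 55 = -0.16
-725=-725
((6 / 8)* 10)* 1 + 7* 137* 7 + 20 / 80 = 26883 / 4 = 6720.75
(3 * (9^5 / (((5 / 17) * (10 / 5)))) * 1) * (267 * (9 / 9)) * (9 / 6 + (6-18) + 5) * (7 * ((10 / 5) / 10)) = -61913407941 / 100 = -619134079.41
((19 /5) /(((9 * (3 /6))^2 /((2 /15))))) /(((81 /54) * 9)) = 304 /164025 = 0.00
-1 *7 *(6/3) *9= -126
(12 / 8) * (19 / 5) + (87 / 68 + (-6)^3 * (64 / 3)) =-1564347 / 340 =-4601.02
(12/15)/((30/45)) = 6/5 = 1.20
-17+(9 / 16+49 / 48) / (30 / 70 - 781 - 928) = -2439973 / 143520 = -17.00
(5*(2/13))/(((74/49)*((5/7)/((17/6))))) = 5831/2886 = 2.02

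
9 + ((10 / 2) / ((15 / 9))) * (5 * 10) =159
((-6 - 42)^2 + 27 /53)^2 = 14917935321 /2809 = 5310763.73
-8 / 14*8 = -4.57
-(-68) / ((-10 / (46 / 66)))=-782 / 165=-4.74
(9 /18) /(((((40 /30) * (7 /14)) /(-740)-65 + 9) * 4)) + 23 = 5718257 /248644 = 23.00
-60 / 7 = -8.57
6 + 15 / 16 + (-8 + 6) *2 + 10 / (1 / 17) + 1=2783 / 16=173.94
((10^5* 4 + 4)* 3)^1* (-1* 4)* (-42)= 201602016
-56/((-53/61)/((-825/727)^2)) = 2325015000/28012037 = 83.00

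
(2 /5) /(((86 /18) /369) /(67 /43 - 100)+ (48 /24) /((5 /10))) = 28115586 /281146615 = 0.10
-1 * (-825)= 825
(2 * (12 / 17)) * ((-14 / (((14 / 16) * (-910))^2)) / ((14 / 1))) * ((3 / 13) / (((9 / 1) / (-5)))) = 128 / 448374745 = 0.00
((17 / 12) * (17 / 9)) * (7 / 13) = 2023 / 1404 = 1.44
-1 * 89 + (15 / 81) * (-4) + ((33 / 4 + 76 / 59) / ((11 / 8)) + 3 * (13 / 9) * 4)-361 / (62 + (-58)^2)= -1312257823 / 20011266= -65.58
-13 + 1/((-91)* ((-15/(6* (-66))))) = -6047/455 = -13.29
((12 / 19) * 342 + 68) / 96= 2.96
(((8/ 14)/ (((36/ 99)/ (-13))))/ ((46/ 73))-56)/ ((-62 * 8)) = 28471/ 159712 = 0.18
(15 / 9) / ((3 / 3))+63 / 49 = 62 / 21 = 2.95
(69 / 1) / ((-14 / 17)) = -1173 / 14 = -83.79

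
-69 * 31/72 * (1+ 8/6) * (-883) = 4407053/72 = 61209.07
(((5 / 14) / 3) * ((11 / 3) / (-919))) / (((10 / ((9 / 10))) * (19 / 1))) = -11 / 4889080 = -0.00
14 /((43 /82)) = 1148 /43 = 26.70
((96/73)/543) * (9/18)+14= 184998/13213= 14.00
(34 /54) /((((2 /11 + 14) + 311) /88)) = 16456 /96579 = 0.17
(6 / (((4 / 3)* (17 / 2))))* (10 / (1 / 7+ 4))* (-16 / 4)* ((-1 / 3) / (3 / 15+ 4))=0.41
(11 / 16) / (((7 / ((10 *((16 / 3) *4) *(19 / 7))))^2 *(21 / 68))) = 6912716800 / 453789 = 15233.33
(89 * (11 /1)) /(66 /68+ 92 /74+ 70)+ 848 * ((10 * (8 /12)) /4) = 1426.89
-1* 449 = -449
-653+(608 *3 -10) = 1161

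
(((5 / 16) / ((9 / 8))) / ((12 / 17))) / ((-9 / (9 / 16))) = -85 / 3456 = -0.02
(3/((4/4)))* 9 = 27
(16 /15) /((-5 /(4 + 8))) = -2.56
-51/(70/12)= -306/35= -8.74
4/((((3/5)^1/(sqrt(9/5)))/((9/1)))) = 36 * sqrt(5) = 80.50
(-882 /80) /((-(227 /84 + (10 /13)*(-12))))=-1.69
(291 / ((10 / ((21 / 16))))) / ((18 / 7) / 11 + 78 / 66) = 470547 / 17440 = 26.98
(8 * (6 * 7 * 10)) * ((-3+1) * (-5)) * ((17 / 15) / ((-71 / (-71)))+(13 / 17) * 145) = 63983360 / 17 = 3763727.06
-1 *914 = -914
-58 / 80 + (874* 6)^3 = 5768302671331 / 40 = 144207566783.28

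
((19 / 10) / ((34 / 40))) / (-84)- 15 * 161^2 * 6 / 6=-277613929 / 714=-388815.03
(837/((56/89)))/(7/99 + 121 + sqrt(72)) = 10.27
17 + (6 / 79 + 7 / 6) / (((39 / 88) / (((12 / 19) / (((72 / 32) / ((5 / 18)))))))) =4297097 / 249561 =17.22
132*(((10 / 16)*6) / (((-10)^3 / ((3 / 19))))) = -297 / 3800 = -0.08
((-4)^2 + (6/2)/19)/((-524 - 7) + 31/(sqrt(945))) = -154051065/5062591496 - 28551 * sqrt(105)/5062591496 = -0.03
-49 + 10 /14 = -338 /7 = -48.29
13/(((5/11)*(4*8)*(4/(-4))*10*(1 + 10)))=-13/1600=-0.01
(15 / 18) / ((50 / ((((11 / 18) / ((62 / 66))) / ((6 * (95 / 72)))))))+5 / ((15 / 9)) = 265171 / 88350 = 3.00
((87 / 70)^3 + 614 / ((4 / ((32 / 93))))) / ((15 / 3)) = 1746056779 / 159495000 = 10.95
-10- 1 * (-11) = 1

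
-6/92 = -3/46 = -0.07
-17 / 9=-1.89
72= 72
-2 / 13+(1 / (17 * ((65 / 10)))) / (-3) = -8 / 51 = -0.16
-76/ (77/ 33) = -228/ 7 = -32.57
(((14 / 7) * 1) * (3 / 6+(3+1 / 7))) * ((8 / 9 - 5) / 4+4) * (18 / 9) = 1819 / 42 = 43.31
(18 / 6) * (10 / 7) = 30 / 7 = 4.29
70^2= 4900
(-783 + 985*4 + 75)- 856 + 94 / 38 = 45191 / 19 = 2378.47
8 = 8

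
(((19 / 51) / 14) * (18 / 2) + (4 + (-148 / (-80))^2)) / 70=364711 / 3332000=0.11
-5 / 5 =-1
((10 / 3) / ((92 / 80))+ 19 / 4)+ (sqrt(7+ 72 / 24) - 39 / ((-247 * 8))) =sqrt(10)+ 80425 / 10488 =10.83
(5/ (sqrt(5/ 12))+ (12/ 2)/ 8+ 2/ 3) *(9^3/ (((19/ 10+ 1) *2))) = 20655/ 116+ 7290 *sqrt(15)/ 29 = 1151.65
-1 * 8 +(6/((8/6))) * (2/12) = -29/4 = -7.25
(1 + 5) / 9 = 2 / 3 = 0.67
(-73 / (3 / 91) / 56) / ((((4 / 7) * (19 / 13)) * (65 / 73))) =-484939 / 9120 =-53.17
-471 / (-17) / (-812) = -471 / 13804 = -0.03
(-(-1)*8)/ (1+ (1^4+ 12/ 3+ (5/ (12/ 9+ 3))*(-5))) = 104/ 3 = 34.67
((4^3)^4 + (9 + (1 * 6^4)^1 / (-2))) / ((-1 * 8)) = -16776577 / 8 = -2097072.12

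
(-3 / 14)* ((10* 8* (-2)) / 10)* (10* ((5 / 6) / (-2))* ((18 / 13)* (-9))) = 178.02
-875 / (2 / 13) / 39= -875 / 6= -145.83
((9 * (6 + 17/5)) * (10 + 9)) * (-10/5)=-16074/5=-3214.80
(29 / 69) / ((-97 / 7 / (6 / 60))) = -203 / 66930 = -0.00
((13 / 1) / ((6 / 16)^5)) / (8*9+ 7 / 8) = 3407872 / 141669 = 24.06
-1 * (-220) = 220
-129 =-129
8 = 8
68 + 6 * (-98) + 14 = -506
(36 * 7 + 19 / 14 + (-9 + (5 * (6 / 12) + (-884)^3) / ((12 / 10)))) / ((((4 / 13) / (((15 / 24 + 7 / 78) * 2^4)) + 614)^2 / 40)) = -61074.59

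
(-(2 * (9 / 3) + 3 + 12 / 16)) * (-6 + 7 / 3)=143 / 4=35.75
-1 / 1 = -1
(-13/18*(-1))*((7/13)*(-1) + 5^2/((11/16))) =5123/198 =25.87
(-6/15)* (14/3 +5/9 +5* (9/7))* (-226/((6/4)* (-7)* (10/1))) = -331768/33075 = -10.03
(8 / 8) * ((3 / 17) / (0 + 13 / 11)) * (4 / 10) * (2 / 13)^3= 528 / 2427685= 0.00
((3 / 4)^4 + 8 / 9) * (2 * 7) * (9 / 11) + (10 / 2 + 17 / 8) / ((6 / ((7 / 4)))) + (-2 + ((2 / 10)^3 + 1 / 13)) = 31961429 / 2288000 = 13.97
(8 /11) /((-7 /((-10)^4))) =-80000 /77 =-1038.96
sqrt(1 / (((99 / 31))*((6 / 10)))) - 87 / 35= -87 / 35 + sqrt(5115) / 99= -1.76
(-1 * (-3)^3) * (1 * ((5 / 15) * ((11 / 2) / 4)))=99 / 8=12.38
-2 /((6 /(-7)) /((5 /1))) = 35 /3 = 11.67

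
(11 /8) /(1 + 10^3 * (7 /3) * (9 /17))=187 /168136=0.00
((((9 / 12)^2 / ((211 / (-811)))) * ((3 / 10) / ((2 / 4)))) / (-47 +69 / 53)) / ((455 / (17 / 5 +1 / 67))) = 12765951 / 59919674500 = 0.00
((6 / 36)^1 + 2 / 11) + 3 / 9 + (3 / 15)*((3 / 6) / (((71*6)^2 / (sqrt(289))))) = 13610887 / 19962360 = 0.68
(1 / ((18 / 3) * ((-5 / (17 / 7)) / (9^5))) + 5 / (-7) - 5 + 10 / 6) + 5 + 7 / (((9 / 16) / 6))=-987953 / 210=-4704.54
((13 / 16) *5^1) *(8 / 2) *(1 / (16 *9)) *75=1625 / 192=8.46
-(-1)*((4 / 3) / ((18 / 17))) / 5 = 34 / 135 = 0.25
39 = 39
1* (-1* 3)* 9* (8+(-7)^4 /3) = -21825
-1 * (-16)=16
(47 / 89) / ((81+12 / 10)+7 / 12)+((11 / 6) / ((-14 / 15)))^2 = 1339451455 / 346577392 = 3.86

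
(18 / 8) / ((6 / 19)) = 57 / 8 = 7.12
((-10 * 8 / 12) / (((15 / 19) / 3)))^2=5776 / 9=641.78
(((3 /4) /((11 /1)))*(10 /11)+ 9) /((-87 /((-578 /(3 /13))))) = 2746367 /10527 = 260.89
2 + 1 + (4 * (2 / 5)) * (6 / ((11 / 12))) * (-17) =-9627 / 55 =-175.04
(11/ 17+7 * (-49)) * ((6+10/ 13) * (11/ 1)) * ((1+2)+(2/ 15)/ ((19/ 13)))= -330889504/ 4199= -78801.98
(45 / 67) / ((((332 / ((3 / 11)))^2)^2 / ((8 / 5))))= 729 / 1489731123519584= 0.00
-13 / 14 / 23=-13 / 322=-0.04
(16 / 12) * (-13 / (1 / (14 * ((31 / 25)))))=-300.91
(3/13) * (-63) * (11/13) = -2079/169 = -12.30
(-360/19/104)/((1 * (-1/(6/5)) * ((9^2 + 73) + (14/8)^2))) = 0.00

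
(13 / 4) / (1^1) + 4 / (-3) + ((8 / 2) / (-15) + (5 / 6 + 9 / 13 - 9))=-4543 / 780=-5.82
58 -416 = -358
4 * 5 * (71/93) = 1420/93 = 15.27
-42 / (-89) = 42 / 89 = 0.47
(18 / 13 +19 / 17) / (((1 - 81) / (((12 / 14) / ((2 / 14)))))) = -1659 / 8840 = -0.19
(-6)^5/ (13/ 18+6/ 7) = -979776/ 199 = -4923.50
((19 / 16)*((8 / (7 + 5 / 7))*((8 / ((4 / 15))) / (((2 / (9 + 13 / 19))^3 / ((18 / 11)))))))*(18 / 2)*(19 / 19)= 245286720 / 3971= 61769.51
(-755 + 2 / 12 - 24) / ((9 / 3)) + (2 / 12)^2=-3115 / 12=-259.58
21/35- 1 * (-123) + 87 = 1053/5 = 210.60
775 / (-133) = -775 / 133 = -5.83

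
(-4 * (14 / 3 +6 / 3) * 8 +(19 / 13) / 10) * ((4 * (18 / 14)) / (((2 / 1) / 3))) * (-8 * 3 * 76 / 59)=1364875488 / 26845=50842.82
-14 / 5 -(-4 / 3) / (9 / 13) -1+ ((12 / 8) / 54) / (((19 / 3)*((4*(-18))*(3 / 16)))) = -28847 / 15390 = -1.87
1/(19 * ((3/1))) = 1/57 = 0.02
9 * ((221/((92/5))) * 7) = 69615/92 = 756.68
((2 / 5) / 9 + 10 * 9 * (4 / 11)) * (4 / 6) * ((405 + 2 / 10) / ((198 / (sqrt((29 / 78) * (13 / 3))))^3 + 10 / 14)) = -11221886386312 / 25570027232704827517095 + 131825914554128256 * sqrt(58) / 430471838934424705675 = 0.00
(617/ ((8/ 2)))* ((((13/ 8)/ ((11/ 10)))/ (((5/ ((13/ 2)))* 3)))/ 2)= 104273/ 2112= 49.37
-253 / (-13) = 253 / 13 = 19.46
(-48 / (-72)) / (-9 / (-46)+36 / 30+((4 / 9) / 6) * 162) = 460 / 9243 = 0.05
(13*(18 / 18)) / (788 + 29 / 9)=117 / 7121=0.02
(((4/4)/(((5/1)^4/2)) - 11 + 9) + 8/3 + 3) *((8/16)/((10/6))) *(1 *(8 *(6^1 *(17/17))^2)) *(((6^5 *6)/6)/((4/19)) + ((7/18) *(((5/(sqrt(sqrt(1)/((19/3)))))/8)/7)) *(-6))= 36598552704/3125 - 13762 *sqrt(57)/625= 11711370.62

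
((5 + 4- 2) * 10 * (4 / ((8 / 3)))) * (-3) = -315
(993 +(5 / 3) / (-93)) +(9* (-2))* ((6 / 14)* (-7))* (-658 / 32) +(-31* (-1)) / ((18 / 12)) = -215893 / 2232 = -96.73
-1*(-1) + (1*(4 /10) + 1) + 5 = 37 /5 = 7.40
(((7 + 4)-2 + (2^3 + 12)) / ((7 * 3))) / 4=29 / 84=0.35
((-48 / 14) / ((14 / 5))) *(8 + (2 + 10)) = -1200 / 49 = -24.49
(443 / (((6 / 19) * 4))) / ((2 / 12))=8417 / 4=2104.25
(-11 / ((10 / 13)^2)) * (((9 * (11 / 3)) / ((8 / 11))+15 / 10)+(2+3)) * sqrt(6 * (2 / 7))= -154297 * sqrt(21) / 560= -1262.64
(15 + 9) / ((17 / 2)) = 48 / 17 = 2.82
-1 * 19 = -19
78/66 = 13/11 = 1.18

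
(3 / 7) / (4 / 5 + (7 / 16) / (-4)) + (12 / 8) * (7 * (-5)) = -160515 / 3094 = -51.88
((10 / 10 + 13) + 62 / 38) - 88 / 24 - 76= -3650 / 57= -64.04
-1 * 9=-9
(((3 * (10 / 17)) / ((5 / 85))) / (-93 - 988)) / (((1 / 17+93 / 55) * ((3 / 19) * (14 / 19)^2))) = -32065825 / 173314568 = -0.19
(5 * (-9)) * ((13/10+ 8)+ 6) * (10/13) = -6885/13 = -529.62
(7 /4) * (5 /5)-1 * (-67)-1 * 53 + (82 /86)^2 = 123211 /7396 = 16.66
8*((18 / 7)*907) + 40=130888 / 7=18698.29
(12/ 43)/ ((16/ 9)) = 27/ 172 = 0.16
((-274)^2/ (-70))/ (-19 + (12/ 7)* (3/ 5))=37538/ 629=59.68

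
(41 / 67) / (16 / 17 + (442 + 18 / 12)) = 1394 / 1012437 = 0.00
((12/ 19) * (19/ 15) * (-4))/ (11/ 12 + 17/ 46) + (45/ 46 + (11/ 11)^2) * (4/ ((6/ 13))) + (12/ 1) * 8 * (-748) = -8792889679/ 122475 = -71793.34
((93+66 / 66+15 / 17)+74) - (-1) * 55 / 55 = 2888 / 17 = 169.88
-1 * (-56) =56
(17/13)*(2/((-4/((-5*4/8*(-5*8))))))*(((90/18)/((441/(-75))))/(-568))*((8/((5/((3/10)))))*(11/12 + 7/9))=-129625/1628172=-0.08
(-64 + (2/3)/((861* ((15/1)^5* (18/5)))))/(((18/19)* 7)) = -4293255959981/444860403750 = -9.65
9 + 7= 16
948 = 948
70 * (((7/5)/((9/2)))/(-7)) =-28/9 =-3.11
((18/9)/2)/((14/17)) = 17/14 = 1.21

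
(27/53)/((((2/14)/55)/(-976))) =-10145520/53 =-191424.91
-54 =-54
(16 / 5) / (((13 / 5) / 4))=64 / 13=4.92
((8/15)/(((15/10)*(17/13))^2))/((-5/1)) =-5408/195075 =-0.03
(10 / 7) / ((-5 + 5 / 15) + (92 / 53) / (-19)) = -15105 / 50309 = -0.30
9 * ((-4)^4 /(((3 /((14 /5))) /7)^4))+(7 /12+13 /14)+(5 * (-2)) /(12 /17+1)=19173431546177 /4567500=4197795.63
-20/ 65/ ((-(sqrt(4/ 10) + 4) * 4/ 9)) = 30/ 169 -3 * sqrt(10)/ 338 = 0.15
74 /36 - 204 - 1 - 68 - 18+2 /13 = -288.79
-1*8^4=-4096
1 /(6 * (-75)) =-1 /450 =-0.00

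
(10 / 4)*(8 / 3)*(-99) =-660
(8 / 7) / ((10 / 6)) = 0.69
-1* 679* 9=-6111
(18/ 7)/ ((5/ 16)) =288/ 35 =8.23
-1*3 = -3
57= 57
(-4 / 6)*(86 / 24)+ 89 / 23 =613 / 414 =1.48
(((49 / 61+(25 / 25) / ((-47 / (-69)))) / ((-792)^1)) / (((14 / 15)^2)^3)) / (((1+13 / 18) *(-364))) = 421453125 / 60897433967552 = 0.00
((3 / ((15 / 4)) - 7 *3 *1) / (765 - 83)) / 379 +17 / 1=21970529 / 1292390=17.00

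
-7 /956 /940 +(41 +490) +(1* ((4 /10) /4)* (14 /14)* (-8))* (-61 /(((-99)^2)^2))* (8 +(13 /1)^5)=3056919676095991 /5754866656176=531.19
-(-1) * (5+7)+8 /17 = 212 /17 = 12.47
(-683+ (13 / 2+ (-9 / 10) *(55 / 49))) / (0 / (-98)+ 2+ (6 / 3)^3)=-16599 / 245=-67.75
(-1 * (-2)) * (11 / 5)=22 / 5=4.40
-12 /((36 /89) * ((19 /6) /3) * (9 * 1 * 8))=-0.39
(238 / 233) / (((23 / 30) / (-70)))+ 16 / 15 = -7411256 / 80385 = -92.20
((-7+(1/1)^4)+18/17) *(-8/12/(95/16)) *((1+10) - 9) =1792/1615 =1.11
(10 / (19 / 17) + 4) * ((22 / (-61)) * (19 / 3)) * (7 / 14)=-902 / 61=-14.79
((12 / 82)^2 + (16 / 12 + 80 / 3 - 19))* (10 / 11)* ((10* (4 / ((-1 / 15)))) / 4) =-22747500 / 18491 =-1230.19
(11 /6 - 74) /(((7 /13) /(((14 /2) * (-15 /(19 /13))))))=365885 /38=9628.55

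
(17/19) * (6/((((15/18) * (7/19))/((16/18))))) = 544/35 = 15.54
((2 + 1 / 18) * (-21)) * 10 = -1295 / 3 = -431.67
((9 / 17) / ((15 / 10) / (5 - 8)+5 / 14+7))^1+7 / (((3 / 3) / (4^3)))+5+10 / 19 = 2344223 / 5168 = 453.60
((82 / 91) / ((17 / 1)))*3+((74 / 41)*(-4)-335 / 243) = -130069763 / 15412761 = -8.44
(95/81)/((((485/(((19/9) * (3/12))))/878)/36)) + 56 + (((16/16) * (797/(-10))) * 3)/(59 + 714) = 5832437413/60734610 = 96.03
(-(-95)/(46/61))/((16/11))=63745/736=86.61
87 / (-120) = -29 / 40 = -0.72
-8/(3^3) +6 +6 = 316/27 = 11.70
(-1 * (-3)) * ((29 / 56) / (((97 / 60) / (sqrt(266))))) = 15.67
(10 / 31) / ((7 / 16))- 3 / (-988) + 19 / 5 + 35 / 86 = 228048347 / 46095140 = 4.95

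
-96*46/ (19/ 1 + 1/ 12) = -52992/ 229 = -231.41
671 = 671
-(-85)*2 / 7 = 170 / 7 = 24.29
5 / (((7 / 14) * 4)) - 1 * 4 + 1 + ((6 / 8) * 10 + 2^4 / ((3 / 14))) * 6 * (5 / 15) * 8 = 7885 / 6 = 1314.17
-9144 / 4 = -2286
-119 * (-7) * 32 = 26656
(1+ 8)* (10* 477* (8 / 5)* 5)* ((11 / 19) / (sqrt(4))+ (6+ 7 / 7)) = 47566440 / 19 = 2503496.84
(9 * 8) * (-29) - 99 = -2187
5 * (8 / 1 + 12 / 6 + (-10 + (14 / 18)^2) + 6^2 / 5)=3161 / 81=39.02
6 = 6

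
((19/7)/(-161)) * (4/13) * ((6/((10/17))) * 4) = -15504/73255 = -0.21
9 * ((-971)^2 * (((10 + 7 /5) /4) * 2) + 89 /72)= 1934710177 /40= 48367754.42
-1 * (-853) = 853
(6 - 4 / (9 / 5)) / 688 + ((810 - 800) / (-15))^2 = 1393 / 3096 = 0.45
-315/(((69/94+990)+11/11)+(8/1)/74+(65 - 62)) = -1095570/3460061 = -0.32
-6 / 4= -3 / 2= -1.50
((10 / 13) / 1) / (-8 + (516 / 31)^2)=4805 / 1680692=0.00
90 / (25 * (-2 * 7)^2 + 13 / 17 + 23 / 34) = 3060 / 166649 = 0.02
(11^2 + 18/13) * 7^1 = 11137/13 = 856.69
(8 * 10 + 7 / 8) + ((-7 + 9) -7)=607 / 8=75.88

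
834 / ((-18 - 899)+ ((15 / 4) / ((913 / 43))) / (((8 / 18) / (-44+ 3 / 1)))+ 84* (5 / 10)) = -12183072 / 13020005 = -0.94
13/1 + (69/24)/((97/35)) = 10893/776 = 14.04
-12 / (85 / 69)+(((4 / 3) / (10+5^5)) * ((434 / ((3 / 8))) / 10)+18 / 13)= -259002686 / 31177575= -8.31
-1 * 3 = -3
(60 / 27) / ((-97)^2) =20 / 84681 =0.00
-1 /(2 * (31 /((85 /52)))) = -85 /3224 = -0.03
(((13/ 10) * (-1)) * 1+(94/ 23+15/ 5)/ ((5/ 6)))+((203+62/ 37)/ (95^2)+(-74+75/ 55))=-11051957317/ 168966050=-65.41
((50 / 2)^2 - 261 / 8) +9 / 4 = 594.62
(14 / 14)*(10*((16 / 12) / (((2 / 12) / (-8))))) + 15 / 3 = -635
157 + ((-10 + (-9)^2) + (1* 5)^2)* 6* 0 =157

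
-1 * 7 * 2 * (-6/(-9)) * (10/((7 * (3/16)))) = -71.11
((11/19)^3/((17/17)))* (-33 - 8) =-54571/6859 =-7.96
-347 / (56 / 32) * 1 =-1388 / 7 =-198.29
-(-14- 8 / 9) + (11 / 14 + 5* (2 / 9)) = 235 / 14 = 16.79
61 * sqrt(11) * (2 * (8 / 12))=244 * sqrt(11) / 3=269.75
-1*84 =-84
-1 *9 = -9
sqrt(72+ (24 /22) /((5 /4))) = 8.54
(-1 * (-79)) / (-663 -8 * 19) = -79 / 815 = -0.10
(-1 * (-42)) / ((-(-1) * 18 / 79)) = 553 / 3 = 184.33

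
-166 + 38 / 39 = -6436 / 39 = -165.03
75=75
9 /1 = 9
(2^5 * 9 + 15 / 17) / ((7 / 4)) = 19644 / 119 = 165.08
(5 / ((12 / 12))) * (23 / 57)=115 / 57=2.02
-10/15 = -2/3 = -0.67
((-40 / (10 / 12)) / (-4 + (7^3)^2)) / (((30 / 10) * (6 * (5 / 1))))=-8 / 1764675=-0.00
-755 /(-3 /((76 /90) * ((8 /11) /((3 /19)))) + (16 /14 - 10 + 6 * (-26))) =30526160 /6696689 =4.56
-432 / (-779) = 432 / 779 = 0.55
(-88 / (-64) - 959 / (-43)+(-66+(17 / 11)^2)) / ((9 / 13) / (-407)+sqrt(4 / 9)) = -2398587789 / 39940120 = -60.05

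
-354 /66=-59 /11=-5.36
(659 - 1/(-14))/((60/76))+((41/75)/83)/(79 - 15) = 834.82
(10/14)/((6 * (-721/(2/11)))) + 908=908.00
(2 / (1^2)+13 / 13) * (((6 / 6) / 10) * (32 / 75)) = 16 / 125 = 0.13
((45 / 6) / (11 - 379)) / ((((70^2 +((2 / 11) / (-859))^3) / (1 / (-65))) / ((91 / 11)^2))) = 341639640881 / 78012973995636608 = 0.00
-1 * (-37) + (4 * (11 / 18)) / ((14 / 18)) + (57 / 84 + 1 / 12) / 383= 40.14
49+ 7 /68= 3339 /68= 49.10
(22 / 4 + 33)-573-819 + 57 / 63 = -56809 / 42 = -1352.60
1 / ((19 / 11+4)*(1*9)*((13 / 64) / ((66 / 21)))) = 15488 / 51597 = 0.30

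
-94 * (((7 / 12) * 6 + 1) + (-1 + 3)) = -611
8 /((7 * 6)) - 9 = -185 /21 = -8.81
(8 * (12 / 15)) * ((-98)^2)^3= 28346956187648 / 5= 5669391237529.60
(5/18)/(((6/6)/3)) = 5/6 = 0.83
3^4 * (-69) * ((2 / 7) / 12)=-1863 / 14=-133.07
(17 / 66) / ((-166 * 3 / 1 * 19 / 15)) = -85 / 208164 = -0.00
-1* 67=-67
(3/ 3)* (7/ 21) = 0.33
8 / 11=0.73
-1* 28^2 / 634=-392 / 317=-1.24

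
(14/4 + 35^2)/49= 351/14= 25.07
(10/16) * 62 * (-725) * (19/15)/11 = -427025/132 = -3235.04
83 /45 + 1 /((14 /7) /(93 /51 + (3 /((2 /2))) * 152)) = 353057 /1530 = 230.76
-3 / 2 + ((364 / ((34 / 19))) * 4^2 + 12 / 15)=553161 / 170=3253.89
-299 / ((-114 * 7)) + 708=565283 / 798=708.37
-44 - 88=-132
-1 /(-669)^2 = -1 /447561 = -0.00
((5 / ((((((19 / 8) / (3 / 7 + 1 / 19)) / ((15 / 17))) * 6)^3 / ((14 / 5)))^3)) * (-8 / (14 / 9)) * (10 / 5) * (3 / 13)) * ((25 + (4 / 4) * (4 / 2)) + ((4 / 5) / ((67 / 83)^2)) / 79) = -6107786060471609888706366799872000000 / 46882573013716577068512818383206864763288789733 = -0.00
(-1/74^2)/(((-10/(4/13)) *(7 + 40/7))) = 7/15839330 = 0.00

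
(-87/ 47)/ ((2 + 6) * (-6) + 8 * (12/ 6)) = 87/ 1504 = 0.06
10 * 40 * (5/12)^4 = 15625/1296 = 12.06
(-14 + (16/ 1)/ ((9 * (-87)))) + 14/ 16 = -82343/ 6264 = -13.15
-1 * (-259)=259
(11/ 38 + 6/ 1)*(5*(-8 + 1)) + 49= -6503/ 38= -171.13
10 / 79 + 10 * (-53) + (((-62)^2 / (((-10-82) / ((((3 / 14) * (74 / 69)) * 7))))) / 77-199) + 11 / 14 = -670207863 / 919402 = -728.96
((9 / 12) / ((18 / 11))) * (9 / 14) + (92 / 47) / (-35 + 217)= 20899 / 68432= 0.31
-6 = -6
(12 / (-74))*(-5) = 30 / 37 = 0.81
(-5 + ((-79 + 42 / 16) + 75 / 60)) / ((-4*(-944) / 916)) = -146789 / 7552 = -19.44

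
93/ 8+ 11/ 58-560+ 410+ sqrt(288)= -32059/ 232+ 12 * sqrt(2)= -121.21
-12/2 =-6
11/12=0.92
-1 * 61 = -61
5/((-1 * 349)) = -5/349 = -0.01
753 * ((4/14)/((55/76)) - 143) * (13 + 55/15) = -1789695.19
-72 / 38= -1.89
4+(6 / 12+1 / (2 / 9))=9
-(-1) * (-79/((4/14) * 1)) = -276.50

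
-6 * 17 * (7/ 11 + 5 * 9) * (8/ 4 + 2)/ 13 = -204816/ 143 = -1432.28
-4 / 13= -0.31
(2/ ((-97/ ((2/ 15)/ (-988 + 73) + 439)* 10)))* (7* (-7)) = 295238377/ 6656625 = 44.35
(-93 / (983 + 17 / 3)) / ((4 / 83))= -23157 / 11864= -1.95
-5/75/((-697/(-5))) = -1/2091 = -0.00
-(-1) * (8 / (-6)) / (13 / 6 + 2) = -8 / 25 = -0.32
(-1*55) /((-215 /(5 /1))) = 55 /43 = 1.28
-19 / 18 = -1.06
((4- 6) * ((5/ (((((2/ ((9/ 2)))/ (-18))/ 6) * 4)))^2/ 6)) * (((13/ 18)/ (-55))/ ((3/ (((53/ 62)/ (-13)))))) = -193185/ 21824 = -8.85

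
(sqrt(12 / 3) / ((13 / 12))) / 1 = 24 / 13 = 1.85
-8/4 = -2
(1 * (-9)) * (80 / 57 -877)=149727 / 19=7880.37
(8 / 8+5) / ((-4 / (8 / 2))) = -6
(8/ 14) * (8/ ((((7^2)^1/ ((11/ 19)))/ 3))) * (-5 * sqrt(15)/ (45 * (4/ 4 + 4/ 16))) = -0.06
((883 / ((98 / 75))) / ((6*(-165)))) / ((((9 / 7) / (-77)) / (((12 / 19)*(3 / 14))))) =4415 / 798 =5.53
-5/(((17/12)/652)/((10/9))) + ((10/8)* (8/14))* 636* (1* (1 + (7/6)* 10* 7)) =12494080/357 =34997.42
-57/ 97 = -0.59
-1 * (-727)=727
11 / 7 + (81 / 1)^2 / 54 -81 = 589 / 14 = 42.07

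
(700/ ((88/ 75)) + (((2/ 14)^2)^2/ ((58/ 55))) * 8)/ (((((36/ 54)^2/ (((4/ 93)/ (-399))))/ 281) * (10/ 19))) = -51360363133/ 664817692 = -77.25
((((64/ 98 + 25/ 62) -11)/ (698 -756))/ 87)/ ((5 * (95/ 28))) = 30209/ 260058225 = 0.00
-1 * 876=-876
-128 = -128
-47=-47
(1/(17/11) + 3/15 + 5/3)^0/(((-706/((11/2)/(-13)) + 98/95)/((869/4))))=908105/6979592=0.13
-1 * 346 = -346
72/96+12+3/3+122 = 135.75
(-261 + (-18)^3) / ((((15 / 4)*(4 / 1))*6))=-677 / 10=-67.70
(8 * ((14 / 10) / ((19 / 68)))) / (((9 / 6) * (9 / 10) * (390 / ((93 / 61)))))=236096 / 2034045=0.12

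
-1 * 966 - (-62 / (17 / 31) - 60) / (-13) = -216428 / 221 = -979.31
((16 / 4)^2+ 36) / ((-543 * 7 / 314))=-16328 / 3801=-4.30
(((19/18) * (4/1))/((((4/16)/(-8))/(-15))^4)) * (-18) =-4034396160000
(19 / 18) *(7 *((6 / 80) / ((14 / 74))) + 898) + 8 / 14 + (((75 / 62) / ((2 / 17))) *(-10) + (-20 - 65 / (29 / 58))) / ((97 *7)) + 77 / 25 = 72298046417 / 75776400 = 954.10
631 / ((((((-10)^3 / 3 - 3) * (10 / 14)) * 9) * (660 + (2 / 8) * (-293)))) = -17668 / 35521845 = -0.00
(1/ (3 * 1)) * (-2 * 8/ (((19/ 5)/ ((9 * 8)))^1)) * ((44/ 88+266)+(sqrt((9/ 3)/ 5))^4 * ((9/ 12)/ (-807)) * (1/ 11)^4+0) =-10076076752736/ 374150755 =-26930.53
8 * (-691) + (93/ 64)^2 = -22634039/ 4096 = -5525.89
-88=-88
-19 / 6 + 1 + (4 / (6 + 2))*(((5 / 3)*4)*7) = 127 / 6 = 21.17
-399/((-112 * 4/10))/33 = 95/352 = 0.27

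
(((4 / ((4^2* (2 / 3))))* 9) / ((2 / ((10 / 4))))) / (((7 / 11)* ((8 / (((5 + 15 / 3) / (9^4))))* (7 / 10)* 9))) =1375 / 6858432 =0.00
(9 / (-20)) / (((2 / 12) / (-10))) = 27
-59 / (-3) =59 / 3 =19.67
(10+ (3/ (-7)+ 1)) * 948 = 10021.71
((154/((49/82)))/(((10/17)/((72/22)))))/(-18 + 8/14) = -25092/305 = -82.27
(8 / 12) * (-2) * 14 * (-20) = 1120 / 3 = 373.33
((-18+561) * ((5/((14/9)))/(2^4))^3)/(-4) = -1.10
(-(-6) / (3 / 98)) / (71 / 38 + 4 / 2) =152 / 3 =50.67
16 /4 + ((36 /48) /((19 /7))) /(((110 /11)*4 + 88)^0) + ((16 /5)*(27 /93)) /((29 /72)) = 2248843 /341620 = 6.58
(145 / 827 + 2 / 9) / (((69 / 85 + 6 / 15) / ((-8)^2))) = 16096960 / 766629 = 21.00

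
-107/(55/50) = -1070/11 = -97.27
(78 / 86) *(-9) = -351 / 43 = -8.16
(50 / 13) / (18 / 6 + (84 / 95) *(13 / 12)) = 2375 / 2444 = 0.97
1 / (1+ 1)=1 / 2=0.50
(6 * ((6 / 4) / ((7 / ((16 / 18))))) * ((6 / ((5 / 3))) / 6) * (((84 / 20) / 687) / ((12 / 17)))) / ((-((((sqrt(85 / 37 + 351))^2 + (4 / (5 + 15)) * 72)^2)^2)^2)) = -933002354947765625 / 52493171829658753730100447520994625585152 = -0.00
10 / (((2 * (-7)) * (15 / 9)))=-3 / 7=-0.43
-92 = -92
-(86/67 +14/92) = -4425/3082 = -1.44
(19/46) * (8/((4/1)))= 19/23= 0.83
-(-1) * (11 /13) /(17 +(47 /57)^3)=2037123 /42277352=0.05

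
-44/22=-2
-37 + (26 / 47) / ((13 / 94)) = -33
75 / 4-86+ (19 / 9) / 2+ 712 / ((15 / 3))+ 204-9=48817 / 180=271.21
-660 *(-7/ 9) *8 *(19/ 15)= 46816/ 9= 5201.78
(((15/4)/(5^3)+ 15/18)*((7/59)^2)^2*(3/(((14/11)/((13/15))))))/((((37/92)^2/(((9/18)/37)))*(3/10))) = 363256894/3732450122025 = 0.00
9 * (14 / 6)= 21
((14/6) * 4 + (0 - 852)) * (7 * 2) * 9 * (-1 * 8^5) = 3479175168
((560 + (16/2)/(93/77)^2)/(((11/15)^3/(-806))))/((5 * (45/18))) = -92457.29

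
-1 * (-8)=8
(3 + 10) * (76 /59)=988 /59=16.75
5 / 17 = 0.29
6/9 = 0.67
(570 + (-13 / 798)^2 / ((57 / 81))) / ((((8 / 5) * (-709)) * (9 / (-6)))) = 1277146645 / 3812616304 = 0.33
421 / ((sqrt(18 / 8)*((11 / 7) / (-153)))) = -300594 / 11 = -27326.73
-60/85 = -0.71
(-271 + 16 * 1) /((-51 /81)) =405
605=605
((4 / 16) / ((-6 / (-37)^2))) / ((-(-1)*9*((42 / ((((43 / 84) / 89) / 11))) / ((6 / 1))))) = -58867 / 124340832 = -0.00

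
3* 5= 15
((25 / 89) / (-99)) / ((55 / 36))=-20 / 10769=-0.00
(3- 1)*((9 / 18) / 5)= 1 / 5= 0.20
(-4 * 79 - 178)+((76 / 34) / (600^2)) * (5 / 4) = -1209311981 / 2448000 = -494.00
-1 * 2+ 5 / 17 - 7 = -148 / 17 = -8.71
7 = 7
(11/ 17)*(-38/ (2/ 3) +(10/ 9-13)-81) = -14839/ 153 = -96.99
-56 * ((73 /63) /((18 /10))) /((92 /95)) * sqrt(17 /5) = -13870 * sqrt(85) /1863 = -68.64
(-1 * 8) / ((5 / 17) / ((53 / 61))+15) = -1802 / 3455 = -0.52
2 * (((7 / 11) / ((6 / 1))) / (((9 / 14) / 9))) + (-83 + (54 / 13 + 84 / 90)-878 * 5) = -9577303 / 2145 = -4464.94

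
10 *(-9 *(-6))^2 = 29160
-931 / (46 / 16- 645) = 7448 / 5137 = 1.45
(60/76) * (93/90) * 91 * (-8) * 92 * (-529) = 549169712/19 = 28903669.05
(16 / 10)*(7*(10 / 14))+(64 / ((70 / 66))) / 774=36472 / 4515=8.08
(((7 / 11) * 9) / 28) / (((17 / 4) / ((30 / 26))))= 135 / 2431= 0.06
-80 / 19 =-4.21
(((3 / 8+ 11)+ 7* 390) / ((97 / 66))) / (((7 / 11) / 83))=94394157 / 388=243283.91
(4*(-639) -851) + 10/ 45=-30661/ 9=-3406.78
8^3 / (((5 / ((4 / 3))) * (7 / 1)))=2048 / 105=19.50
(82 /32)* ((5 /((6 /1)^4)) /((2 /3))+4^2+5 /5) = 602413 /13824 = 43.58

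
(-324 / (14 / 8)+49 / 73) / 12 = -94265 / 6132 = -15.37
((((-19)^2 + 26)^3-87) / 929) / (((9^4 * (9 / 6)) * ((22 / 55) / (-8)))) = -772806880 / 6095169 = -126.79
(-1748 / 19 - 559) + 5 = -646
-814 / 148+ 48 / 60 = -47 / 10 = -4.70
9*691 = 6219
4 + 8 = 12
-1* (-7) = 7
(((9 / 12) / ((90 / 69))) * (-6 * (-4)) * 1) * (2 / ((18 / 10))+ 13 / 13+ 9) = 460 / 3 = 153.33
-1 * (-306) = 306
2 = 2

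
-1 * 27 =-27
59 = 59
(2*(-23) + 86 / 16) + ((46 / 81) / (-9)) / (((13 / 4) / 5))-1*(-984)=71515559 / 75816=943.28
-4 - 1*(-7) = 3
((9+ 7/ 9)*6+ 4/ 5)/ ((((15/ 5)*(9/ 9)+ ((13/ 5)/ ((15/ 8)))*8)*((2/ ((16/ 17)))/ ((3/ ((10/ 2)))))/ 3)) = 64224/ 17969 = 3.57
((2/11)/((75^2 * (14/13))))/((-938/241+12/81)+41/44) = -37596/3522491875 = -0.00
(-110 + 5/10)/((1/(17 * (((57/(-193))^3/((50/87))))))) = 59984197893/718905700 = 83.44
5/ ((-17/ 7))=-35/ 17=-2.06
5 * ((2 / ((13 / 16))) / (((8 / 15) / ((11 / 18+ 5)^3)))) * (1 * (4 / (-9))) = -51515050 / 28431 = -1811.93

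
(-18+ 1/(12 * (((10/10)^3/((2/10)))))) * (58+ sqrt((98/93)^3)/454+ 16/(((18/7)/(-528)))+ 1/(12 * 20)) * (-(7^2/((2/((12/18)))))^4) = -4130593314.60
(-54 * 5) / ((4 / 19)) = -2565 / 2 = -1282.50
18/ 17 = 1.06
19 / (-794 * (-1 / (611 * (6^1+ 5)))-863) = -127699 / 5799429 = -0.02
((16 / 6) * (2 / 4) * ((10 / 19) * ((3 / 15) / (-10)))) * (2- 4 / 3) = -8 / 855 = -0.01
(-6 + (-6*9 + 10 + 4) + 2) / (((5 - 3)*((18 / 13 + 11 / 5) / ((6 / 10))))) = -858 / 233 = -3.68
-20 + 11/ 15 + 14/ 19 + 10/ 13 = -65803/ 3705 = -17.76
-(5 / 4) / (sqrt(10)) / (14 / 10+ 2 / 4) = -5 * sqrt(10) / 76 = -0.21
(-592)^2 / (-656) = -21904 / 41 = -534.24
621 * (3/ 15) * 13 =8073/ 5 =1614.60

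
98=98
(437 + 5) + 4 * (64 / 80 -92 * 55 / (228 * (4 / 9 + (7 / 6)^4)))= 114979638 / 282815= 406.55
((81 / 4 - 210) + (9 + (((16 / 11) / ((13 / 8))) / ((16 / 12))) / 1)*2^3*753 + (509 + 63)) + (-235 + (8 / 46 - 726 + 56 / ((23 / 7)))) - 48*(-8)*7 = 794445469 / 13156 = 60386.55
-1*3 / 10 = -3 / 10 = -0.30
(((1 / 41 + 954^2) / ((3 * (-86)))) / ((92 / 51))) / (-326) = 634350869 / 105751792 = 6.00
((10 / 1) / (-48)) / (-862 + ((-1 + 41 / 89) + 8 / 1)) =445 / 1825296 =0.00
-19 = -19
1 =1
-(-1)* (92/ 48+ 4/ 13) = 347/ 156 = 2.22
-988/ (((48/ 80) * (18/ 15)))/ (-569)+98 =514208/ 5121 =100.41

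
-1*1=-1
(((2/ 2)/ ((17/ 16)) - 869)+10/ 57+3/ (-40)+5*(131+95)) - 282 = -773587/ 38760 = -19.96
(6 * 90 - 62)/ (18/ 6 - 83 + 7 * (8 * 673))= 239/ 18804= 0.01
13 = 13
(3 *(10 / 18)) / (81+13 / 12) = 4 / 197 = 0.02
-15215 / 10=-3043 / 2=-1521.50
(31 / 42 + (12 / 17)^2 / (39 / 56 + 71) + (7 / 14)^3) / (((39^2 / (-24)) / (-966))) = 7801753042 / 588289845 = 13.26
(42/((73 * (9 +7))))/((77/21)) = 63/6424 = 0.01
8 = 8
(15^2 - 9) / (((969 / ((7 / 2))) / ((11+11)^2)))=121968 / 323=377.61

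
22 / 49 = 0.45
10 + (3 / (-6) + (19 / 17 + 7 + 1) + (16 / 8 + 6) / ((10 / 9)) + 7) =32.82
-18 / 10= -9 / 5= -1.80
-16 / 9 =-1.78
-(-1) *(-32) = -32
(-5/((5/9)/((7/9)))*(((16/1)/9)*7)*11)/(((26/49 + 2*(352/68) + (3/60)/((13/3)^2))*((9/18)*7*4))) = -1734372640/275855193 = -6.29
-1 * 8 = -8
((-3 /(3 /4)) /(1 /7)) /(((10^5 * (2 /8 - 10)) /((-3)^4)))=189 /81250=0.00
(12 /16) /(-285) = -1 /380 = -0.00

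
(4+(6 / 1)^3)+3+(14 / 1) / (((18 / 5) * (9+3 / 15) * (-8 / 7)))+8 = 763847 / 3312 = 230.63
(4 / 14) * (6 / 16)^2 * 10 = 45 / 112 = 0.40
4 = 4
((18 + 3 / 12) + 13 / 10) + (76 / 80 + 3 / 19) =785 / 38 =20.66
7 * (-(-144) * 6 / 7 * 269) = 232416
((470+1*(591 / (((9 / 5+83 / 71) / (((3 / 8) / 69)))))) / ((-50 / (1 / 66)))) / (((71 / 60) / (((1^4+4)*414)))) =-822237525 / 3292696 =-249.72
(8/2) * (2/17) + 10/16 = 149/136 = 1.10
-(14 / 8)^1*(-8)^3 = 896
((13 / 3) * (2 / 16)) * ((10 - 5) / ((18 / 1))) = 65 / 432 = 0.15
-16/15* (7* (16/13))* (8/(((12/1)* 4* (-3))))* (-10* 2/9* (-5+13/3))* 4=28672/9477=3.03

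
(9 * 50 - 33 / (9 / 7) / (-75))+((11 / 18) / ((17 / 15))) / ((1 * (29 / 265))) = 455.27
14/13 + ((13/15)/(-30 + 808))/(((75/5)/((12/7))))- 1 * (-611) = 1625018663/2654925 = 612.08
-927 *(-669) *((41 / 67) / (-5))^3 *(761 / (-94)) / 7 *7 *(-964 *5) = -15677944296824646 / 353396525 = -44363606.28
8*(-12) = -96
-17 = -17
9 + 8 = 17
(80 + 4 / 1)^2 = 7056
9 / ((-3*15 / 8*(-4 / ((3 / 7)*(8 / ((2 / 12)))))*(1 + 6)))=288 / 245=1.18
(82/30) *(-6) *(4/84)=-82/105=-0.78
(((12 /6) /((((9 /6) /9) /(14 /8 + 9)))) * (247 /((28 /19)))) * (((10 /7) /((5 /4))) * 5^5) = 3783731250 /49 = 77219005.10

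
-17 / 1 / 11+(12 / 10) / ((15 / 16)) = -73 / 275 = -0.27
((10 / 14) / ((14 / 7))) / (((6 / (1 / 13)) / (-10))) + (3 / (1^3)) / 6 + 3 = 943 / 273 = 3.45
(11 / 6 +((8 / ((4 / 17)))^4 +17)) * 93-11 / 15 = 3728429963 / 30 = 124280998.77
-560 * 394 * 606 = -133707840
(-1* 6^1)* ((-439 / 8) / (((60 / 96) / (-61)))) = -32134.80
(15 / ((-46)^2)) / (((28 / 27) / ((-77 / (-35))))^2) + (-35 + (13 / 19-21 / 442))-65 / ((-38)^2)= -22748970433233 / 661761056320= -34.38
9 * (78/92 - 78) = -31941/46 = -694.37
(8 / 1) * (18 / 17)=144 / 17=8.47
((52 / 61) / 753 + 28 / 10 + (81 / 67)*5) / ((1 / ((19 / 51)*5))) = 16.48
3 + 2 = 5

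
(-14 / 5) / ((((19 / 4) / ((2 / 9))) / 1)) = -112 / 855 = -0.13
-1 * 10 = -10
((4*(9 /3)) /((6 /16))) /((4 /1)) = 8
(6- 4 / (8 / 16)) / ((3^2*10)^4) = -1 / 32805000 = -0.00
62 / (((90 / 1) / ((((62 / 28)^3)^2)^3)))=21670662219970396194714277471 / 19209548439478653419520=1128119.29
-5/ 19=-0.26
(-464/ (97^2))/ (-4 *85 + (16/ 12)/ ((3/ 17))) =261/ 1759483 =0.00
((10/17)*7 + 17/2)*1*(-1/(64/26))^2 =72501/34816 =2.08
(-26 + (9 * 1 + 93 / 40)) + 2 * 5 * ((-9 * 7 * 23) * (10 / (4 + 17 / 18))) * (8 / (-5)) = 166872557 / 3560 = 46874.31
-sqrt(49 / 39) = -7*sqrt(39) / 39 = -1.12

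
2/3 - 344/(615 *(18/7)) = 2486/5535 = 0.45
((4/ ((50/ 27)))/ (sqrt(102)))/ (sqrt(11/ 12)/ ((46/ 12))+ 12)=-207 * sqrt(374)/ 10786925+ 19044 * sqrt(102)/ 10786925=0.02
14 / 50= 7 / 25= 0.28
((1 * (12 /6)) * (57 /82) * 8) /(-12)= -38 /41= -0.93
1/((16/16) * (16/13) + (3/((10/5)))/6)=52/77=0.68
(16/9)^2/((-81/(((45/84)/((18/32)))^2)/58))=-5939200/2893401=-2.05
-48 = -48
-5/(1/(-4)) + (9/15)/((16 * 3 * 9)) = 14401/720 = 20.00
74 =74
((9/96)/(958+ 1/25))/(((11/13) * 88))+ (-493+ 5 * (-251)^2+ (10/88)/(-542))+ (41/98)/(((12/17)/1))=9295519161518845363/29555316333312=314512.59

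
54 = 54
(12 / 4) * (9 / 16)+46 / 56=281 / 112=2.51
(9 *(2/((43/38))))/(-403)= -684/17329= -0.04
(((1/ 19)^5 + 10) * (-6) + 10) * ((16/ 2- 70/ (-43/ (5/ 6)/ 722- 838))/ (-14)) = 756949815036756/ 26219494022267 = 28.87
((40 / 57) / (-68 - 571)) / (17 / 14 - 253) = 112 / 25678215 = 0.00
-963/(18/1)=-107/2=-53.50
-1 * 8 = -8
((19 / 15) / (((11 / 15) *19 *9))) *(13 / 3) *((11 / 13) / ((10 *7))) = 1 / 1890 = 0.00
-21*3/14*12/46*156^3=-102503232/23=-4456662.26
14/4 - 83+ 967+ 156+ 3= 2093/2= 1046.50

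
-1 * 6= -6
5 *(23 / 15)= 23 / 3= 7.67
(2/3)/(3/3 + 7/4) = 8/33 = 0.24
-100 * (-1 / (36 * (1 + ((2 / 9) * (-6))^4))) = 225 / 337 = 0.67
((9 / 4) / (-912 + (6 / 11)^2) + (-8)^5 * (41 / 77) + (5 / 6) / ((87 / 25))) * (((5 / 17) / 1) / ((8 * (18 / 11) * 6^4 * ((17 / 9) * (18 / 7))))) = -8892372545275 / 142795685044224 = -0.06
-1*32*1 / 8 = -4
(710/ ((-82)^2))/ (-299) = -355/ 1005238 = -0.00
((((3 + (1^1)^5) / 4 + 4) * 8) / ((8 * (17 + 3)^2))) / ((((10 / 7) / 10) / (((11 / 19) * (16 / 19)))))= 77 / 1805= 0.04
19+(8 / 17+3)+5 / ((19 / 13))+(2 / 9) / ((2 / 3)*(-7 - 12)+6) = 250567 / 9690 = 25.86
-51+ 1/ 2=-101/ 2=-50.50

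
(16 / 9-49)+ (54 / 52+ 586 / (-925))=-10133599 / 216450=-46.82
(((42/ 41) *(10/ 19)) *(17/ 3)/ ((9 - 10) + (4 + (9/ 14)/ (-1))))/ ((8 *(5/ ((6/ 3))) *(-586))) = -833/ 7532151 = -0.00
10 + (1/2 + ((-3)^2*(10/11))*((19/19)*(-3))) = -309/22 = -14.05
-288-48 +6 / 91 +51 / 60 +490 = 281947 / 1820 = 154.92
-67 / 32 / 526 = -67 / 16832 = -0.00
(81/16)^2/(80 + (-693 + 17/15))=-98415/2349568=-0.04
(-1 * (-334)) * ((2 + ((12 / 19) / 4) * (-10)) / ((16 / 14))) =2338 / 19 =123.05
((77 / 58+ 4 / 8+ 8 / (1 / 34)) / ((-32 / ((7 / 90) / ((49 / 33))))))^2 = 847799689 / 4219801600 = 0.20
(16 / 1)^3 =4096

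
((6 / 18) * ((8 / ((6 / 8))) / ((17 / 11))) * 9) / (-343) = -352 / 5831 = -0.06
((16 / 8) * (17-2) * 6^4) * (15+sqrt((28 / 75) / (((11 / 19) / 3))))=637277.39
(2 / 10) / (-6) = -1 / 30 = -0.03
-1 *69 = -69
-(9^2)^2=-6561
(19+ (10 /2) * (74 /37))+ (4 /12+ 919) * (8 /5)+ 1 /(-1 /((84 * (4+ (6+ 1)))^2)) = -12784141 /15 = -852276.07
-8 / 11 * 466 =-3728 / 11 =-338.91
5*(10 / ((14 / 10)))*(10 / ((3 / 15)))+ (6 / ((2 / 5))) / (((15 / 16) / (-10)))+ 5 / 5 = 11387 / 7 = 1626.71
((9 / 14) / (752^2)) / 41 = 9 / 324599296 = 0.00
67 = 67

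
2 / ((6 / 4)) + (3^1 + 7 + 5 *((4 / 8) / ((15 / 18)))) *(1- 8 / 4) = -35 / 3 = -11.67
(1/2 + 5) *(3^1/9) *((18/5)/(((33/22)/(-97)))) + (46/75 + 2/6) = -31939/75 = -425.85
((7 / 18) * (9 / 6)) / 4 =7 / 48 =0.15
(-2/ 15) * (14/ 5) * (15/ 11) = -0.51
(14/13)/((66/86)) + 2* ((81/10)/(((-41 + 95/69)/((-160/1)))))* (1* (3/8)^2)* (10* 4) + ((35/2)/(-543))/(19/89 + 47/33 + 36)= 8668058882416301/23467222722372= 369.37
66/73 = 0.90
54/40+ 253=5087/20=254.35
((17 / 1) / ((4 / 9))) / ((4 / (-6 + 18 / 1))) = 459 / 4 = 114.75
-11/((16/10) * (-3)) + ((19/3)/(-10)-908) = -906.34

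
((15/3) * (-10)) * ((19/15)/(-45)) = 38/27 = 1.41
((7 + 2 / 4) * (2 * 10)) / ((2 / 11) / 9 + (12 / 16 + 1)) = 59400 / 701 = 84.74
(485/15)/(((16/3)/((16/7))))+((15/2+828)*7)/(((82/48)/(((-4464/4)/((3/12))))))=-4386090295/287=-15282544.58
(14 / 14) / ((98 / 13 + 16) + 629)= 13 / 8483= 0.00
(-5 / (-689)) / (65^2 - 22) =5 / 2895867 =0.00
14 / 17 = 0.82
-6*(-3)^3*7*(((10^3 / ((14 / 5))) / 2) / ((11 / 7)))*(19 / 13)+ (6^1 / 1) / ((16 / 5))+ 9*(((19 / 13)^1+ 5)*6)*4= 217058817 / 1144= 189736.73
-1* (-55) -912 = -857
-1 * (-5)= 5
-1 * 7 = -7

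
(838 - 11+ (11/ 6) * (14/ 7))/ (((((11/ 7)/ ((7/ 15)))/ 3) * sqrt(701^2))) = 122108/ 115665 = 1.06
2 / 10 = 1 / 5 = 0.20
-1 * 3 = -3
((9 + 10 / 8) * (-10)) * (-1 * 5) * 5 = 5125 / 2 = 2562.50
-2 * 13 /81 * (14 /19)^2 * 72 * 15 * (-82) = 16714880 /1083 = 15433.87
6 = 6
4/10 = 2/5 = 0.40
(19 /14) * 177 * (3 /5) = 10089 /70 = 144.13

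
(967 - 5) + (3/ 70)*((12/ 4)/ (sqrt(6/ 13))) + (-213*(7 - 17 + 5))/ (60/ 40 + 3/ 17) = 3*sqrt(78)/ 140 + 30348/ 19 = 1597.45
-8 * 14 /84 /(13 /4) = -16 /39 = -0.41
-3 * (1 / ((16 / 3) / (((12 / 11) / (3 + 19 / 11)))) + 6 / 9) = -443 / 208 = -2.13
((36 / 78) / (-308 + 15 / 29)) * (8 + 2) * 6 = -10440 / 115921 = -0.09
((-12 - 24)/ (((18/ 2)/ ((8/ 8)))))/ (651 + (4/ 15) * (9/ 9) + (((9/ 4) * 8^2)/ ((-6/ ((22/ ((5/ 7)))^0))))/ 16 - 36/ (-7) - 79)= -0.01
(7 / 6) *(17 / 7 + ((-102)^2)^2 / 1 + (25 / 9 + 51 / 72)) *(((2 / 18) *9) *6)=54554583845 / 72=757702553.40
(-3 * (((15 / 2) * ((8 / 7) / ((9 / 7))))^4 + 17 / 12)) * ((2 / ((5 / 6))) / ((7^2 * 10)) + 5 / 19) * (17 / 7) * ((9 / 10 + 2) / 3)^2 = -57128291453197 / 15836310000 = -3607.42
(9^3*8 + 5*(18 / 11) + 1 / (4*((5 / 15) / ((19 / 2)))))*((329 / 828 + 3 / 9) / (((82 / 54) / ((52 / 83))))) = 1103737635 / 626152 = 1762.73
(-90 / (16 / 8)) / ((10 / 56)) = -252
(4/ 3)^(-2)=9/ 16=0.56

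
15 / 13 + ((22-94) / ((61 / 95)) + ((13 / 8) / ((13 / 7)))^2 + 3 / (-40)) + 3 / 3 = -27732587 / 253760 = -109.29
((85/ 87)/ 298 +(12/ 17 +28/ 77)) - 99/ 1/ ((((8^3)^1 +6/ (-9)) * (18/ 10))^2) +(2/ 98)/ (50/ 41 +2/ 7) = 1561433976547943/ 1437468668908272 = 1.09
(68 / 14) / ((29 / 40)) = 1360 / 203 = 6.70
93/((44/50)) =105.68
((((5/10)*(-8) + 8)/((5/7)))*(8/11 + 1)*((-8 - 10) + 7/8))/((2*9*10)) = -18221/19800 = -0.92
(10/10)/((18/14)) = 7/9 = 0.78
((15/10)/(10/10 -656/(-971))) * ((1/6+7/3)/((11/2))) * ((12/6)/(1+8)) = 4855/53691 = 0.09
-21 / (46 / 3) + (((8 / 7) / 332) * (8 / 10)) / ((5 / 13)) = -910291 / 668150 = -1.36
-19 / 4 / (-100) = 0.05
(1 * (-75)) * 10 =-750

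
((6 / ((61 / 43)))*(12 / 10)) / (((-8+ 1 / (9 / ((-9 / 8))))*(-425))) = 12384 / 8425625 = 0.00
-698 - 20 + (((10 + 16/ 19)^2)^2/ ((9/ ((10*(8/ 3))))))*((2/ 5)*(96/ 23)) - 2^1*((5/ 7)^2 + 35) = 89314684686982/ 1321845903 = 67568.15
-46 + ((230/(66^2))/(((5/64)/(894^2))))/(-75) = -65777194/9075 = -7248.18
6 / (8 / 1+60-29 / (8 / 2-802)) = 4788 / 54293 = 0.09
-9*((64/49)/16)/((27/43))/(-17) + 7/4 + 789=7905025/9996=790.82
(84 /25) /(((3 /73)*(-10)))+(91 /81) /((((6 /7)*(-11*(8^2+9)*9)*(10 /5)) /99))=-72596657 /8869500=-8.18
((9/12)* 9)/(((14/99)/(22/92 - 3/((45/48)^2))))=-9757341/64400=-151.51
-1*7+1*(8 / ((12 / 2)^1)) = -17 / 3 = -5.67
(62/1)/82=0.76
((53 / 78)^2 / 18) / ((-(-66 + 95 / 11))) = 30899 / 69102072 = 0.00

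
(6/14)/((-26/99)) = -1.63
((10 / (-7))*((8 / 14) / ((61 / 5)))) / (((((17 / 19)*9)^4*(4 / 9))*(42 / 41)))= -133579025 / 3821804114121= -0.00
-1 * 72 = -72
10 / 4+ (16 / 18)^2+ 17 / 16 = 5641 / 1296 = 4.35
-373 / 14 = -26.64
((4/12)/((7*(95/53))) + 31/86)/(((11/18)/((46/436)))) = 4581807/68570810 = 0.07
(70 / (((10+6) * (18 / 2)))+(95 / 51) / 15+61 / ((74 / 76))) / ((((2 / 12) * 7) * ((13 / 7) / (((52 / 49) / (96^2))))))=318319 / 94682112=0.00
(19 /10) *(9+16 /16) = 19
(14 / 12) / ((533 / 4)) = 14 / 1599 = 0.01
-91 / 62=-1.47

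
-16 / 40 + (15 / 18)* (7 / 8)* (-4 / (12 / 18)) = -191 / 40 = -4.78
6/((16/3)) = 9/8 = 1.12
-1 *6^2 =-36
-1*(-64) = 64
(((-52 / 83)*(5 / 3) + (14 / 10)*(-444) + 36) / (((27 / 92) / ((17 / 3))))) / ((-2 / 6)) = 1142301808 / 33615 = 33981.91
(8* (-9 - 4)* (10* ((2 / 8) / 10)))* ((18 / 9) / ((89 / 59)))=-3068 / 89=-34.47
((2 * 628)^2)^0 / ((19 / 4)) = 4 / 19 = 0.21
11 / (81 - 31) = 11 / 50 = 0.22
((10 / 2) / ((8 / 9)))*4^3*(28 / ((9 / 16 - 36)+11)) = -161280 / 391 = -412.48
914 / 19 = 48.11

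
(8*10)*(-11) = -880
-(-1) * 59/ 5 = 59/ 5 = 11.80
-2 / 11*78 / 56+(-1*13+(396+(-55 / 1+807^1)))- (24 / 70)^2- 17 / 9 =274746163 / 242550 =1132.74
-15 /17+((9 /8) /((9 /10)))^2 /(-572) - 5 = -915625 /155584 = -5.89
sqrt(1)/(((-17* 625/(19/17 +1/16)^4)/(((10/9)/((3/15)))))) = -1179716409/1163146854400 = -0.00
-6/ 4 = -3/ 2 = -1.50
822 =822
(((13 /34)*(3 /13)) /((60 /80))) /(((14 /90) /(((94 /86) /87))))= 1410 /148393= 0.01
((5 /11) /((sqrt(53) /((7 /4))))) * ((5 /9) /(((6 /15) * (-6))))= -875 * sqrt(53) /251856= -0.03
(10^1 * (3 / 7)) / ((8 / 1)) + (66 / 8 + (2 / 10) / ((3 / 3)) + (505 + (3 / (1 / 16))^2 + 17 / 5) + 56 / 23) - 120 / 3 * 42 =1841551 / 1610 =1143.82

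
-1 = -1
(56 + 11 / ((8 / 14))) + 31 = 425 / 4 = 106.25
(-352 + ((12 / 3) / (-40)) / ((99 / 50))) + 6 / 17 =-351.70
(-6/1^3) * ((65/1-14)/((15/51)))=-1040.40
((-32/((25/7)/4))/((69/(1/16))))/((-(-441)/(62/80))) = -31/543375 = -0.00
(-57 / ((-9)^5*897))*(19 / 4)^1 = 361 / 70622604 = 0.00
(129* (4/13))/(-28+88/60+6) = -1935/1001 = -1.93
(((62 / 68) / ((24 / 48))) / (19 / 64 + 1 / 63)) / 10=0.58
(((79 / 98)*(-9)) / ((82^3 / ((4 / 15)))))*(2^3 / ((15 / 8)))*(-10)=2528 / 16885645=0.00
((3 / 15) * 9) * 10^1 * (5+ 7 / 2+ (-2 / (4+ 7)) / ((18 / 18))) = 1647 / 11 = 149.73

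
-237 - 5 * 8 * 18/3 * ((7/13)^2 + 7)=-335733/169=-1986.59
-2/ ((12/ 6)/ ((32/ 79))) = -32/ 79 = -0.41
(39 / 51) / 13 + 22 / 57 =431 / 969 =0.44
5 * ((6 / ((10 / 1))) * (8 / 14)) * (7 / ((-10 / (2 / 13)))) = -12 / 65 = -0.18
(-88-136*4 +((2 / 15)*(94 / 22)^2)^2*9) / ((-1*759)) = 211809076 / 277812975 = 0.76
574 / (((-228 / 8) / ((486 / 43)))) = -185976 / 817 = -227.63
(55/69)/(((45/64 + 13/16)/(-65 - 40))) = -55.22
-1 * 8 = -8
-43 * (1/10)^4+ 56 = 559957/10000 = 56.00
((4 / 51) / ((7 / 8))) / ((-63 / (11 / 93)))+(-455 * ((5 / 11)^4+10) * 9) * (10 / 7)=-1799153870002882 / 30624037983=-58749.73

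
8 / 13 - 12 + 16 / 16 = -10.38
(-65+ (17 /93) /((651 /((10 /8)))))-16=-19615847 /242172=-81.00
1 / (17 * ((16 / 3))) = 3 / 272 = 0.01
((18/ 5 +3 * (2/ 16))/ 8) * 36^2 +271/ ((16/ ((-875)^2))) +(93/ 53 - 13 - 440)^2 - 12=2960018063159/ 224720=13172027.69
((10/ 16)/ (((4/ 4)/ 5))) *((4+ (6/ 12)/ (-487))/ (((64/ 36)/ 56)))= 6134625/ 15584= 393.65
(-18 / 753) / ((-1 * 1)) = 6 / 251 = 0.02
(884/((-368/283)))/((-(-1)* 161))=-62543/14812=-4.22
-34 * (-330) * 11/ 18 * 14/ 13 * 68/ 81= 19582640/ 3159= 6199.00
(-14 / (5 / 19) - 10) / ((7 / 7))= -316 / 5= -63.20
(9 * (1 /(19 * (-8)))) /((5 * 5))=-9 /3800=-0.00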